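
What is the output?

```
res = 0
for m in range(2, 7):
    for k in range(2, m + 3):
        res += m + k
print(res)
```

215

m=2,k=2: res = 0+4 = 4
m=2,k=3: res = 4+5 = 9
m=2,k=4: res = 9+6 = 15
m=3,k=2: res = 15+5 = 20
m=3,k=3: res = 20+6 = 26
m=3,k=4: res = 26+7 = 33
m=3,k=5: res = 33+8 = 41
m=4,k=2: res = 41+6 = 47
m=4,k=3: res = 47+7 = 54
m=4,k=4: res = 54+8 = 62
m=4,k=5: res = 62+9 = 71
m=4,k=6: res = 71+10 = 81
m=5,k=2: res = 81+7 = 88
m=5,k=3: res = 88+8 = 96
m=5,k=4: res = 96+9 = 105
m=5,k=5: res = 105+10 = 115
m=5,k=6: res = 115+11 = 126
m=5,k=7: res = 126+12 = 138
m=6,k=2: res = 138+8 = 146
m=6,k=3: res = 146+9 = 155
m=6,k=4: res = 155+10 = 165
m=6,k=5: res = 165+11 = 176
m=6,k=6: res = 176+12 = 188
m=6,k=7: res = 188+13 = 201
m=6,k=8: res = 201+14 = 215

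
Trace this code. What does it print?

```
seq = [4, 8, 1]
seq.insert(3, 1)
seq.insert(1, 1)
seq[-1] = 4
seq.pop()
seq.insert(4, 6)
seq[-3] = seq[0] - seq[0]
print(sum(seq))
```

12

insert 1 at 3 → [4, 8, 1, 1]
insert 1 at 1 → [4, 1, 8, 1, 1]
seq[-1] = 4 → [4, 1, 8, 1, 4]
pop() removes 4 → [4, 1, 8, 1]
insert 6 at 4 → [4, 1, 8, 1, 6]
seq[-3] = seq[0]-seq[0] = 4-4 = 0 → [4, 1, 0, 1, 6]
sum = 12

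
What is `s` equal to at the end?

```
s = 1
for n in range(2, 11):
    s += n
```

55

n=2: s = 1+2 = 3
n=3: s = 3+3 = 6
n=4: s = 6+4 = 10
n=5: s = 10+5 = 15
n=6: s = 15+6 = 21
n=7: s = 21+7 = 28
n=8: s = 28+8 = 36
n=9: s = 36+9 = 45
n=10: s = 45+10 = 55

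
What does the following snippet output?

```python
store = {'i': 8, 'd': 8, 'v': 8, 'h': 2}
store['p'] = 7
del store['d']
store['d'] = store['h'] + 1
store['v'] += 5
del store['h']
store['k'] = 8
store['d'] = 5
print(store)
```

{'i': 8, 'v': 13, 'p': 7, 'd': 5, 'k': 8}

store['p'] = 7 → {'i': 8, 'd': 8, 'v': 8, 'h': 2, 'p': 7}
del 'd' → {'i': 8, 'v': 8, 'h': 2, 'p': 7}
store['d'] = store['h']+1 = 3 → {'i': 8, 'v': 8, 'h': 2, 'p': 7, 'd': 3}
store['v'] = 8+5 = 13 → {'i': 8, 'v': 13, 'h': 2, 'p': 7, 'd': 3}
del 'h' → {'i': 8, 'v': 13, 'p': 7, 'd': 3}
store['k'] = 8 → {'i': 8, 'v': 13, 'p': 7, 'd': 3, 'k': 8}
store['d'] = 5 → {'i': 8, 'v': 13, 'p': 7, 'd': 5, 'k': 8}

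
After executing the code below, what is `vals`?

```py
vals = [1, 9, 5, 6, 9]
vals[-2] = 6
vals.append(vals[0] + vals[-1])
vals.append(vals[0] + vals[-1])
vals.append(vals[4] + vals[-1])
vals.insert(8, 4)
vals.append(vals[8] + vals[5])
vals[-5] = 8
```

[1, 9, 5, 6, 9, 8, 11, 20, 4, 14]

vals[-2] = 6 → [1, 9, 5, 6, 9]
append vals[0]+vals[-1] = 1+9 = 10 → [1, 9, 5, 6, 9, 10]
append vals[0]+vals[-1] = 1+10 = 11 → [1, 9, 5, 6, 9, 10, 11]
append vals[4]+vals[-1] = 9+11 = 20 → [1, 9, 5, 6, 9, 10, 11, 20]
insert 4 at 8 → [1, 9, 5, 6, 9, 10, 11, 20, 4]
append vals[8]+vals[5] = 4+10 = 14 → [1, 9, 5, 6, 9, 10, 11, 20, 4, 14]
vals[-5] = 8 → [1, 9, 5, 6, 9, 8, 11, 20, 4, 14]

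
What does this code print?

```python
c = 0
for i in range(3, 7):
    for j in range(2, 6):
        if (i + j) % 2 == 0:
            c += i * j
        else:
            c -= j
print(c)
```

96

i=3,j=2: odd sum, c = 0-2 = -2
i=3,j=3: even sum, c = (-2)+9 = 7
i=3,j=4: odd sum, c = 7-4 = 3
i=3,j=5: even sum, c = 3+15 = 18
i=4,j=2: even sum, c = 18+8 = 26
i=4,j=3: odd sum, c = 26-3 = 23
i=4,j=4: even sum, c = 23+16 = 39
i=4,j=5: odd sum, c = 39-5 = 34
i=5,j=2: odd sum, c = 34-2 = 32
i=5,j=3: even sum, c = 32+15 = 47
i=5,j=4: odd sum, c = 47-4 = 43
i=5,j=5: even sum, c = 43+25 = 68
i=6,j=2: even sum, c = 68+12 = 80
i=6,j=3: odd sum, c = 80-3 = 77
i=6,j=4: even sum, c = 77+24 = 101
i=6,j=5: odd sum, c = 101-5 = 96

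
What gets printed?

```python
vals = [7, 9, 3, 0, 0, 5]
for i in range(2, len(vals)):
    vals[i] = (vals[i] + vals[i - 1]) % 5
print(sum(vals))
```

i=2: vals[2] = (3+9)%5 = 2 → [7, 9, 2, 0, 0, 5]
i=3: vals[3] = (0+2)%5 = 2 → [7, 9, 2, 2, 0, 5]
i=4: vals[4] = (0+2)%5 = 2 → [7, 9, 2, 2, 2, 5]
i=5: vals[5] = (5+2)%5 = 2 → [7, 9, 2, 2, 2, 2]
sum = 24

24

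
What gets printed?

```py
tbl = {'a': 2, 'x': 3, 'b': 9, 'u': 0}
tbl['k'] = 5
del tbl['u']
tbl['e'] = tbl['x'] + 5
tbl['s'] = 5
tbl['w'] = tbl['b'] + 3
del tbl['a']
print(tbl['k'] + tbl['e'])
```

tbl['k'] = 5 → {'a': 2, 'x': 3, 'b': 9, 'u': 0, 'k': 5}
del 'u' → {'a': 2, 'x': 3, 'b': 9, 'k': 5}
tbl['e'] = tbl['x']+5 = 8 → {'a': 2, 'x': 3, 'b': 9, 'k': 5, 'e': 8}
tbl['s'] = 5 → {'a': 2, 'x': 3, 'b': 9, 'k': 5, 'e': 8, 's': 5}
tbl['w'] = tbl['b']+3 = 12 → {'a': 2, 'x': 3, 'b': 9, 'k': 5, 'e': 8, 's': 5, 'w': 12}
del 'a' → {'x': 3, 'b': 9, 'k': 5, 'e': 8, 's': 5, 'w': 12}
tbl['k']+tbl['e'] = 5+8 = 13

13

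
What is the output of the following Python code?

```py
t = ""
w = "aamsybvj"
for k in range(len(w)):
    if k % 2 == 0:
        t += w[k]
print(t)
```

amyv

k=0: add 'a' → 'a'
k=1: skip
k=2: add 'm' → 'am'
k=3: skip
k=4: add 'y' → 'amy'
k=5: skip
k=6: add 'v' → 'amyv'
k=7: skip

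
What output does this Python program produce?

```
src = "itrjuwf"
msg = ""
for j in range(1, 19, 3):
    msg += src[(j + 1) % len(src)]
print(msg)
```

rwtuij

j=1: add src[2]='r' → 'r'
j=4: add src[5]='w' → 'rw'
j=7: add src[1]='t' → 'rwt'
j=10: add src[4]='u' → 'rwtu'
j=13: add src[0]='i' → 'rwtui'
j=16: add src[3]='j' → 'rwtuij'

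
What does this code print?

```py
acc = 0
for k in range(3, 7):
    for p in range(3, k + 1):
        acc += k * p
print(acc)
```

k=3,p=3: acc = 0+9 = 9
k=4,p=3: acc = 9+12 = 21
k=4,p=4: acc = 21+16 = 37
k=5,p=3: acc = 37+15 = 52
k=5,p=4: acc = 52+20 = 72
k=5,p=5: acc = 72+25 = 97
k=6,p=3: acc = 97+18 = 115
k=6,p=4: acc = 115+24 = 139
k=6,p=5: acc = 139+30 = 169
k=6,p=6: acc = 169+36 = 205

205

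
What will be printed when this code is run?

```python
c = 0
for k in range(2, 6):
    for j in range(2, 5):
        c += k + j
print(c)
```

78

k=2,j=2: c = 0+4 = 4
k=2,j=3: c = 4+5 = 9
k=2,j=4: c = 9+6 = 15
k=3,j=2: c = 15+5 = 20
k=3,j=3: c = 20+6 = 26
k=3,j=4: c = 26+7 = 33
k=4,j=2: c = 33+6 = 39
k=4,j=3: c = 39+7 = 46
k=4,j=4: c = 46+8 = 54
k=5,j=2: c = 54+7 = 61
k=5,j=3: c = 61+8 = 69
k=5,j=4: c = 69+9 = 78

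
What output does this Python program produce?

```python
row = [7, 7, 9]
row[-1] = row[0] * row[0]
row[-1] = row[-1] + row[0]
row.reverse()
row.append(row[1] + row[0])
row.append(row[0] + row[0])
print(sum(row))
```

row[-1] = row[0]*row[0] = 7*7 = 49 → [7, 7, 49]
row[-1] = row[-1]+row[0] = 49+7 = 56 → [7, 7, 56]
reverse → [56, 7, 7]
append row[1]+row[0] = 7+56 = 63 → [56, 7, 7, 63]
append row[0]+row[0] = 56+56 = 112 → [56, 7, 7, 63, 112]
sum = 245

245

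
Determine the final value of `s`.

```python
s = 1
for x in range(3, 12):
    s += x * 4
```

253

x=3: s = 1+3*4 = 13
x=4: s = 13+4*4 = 29
x=5: s = 29+5*4 = 49
x=6: s = 49+6*4 = 73
x=7: s = 73+7*4 = 101
x=8: s = 101+8*4 = 133
x=9: s = 133+9*4 = 169
x=10: s = 169+10*4 = 209
x=11: s = 209+11*4 = 253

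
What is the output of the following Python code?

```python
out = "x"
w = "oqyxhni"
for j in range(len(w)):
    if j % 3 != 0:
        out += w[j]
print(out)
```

j=0: skip
j=1: add 'q' → 'xq'
j=2: add 'y' → 'xqy'
j=3: skip
j=4: add 'h' → 'xqyh'
j=5: add 'n' → 'xqyhn'
j=6: skip

xqyhn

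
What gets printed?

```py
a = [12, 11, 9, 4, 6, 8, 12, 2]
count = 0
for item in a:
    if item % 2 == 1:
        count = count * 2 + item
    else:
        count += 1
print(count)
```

40

item=12: not odd, count = 0+1 = 1
item=11: odd, count = 1*2+11 = 13
item=9: odd, count = 13*2+9 = 35
item=4: not odd, count = 35+1 = 36
item=6: not odd, count = 36+1 = 37
item=8: not odd, count = 37+1 = 38
item=12: not odd, count = 38+1 = 39
item=2: not odd, count = 39+1 = 40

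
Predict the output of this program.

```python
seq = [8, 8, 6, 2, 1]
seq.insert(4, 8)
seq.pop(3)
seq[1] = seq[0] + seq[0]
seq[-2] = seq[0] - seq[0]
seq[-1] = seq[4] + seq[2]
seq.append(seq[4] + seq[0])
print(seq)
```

[8, 16, 6, 0, 7, 15]

insert 8 at 4 → [8, 8, 6, 2, 8, 1]
pop(3) removes 2 → [8, 8, 6, 8, 1]
seq[1] = seq[0]+seq[0] = 8+8 = 16 → [8, 16, 6, 8, 1]
seq[-2] = seq[0]-seq[0] = 8-8 = 0 → [8, 16, 6, 0, 1]
seq[-1] = seq[4]+seq[2] = 1+6 = 7 → [8, 16, 6, 0, 7]
append seq[4]+seq[0] = 7+8 = 15 → [8, 16, 6, 0, 7, 15]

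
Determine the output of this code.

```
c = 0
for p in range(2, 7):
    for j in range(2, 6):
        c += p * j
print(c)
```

p=2,j=2: c = 0+4 = 4
p=2,j=3: c = 4+6 = 10
p=2,j=4: c = 10+8 = 18
p=2,j=5: c = 18+10 = 28
p=3,j=2: c = 28+6 = 34
p=3,j=3: c = 34+9 = 43
p=3,j=4: c = 43+12 = 55
p=3,j=5: c = 55+15 = 70
p=4,j=2: c = 70+8 = 78
p=4,j=3: c = 78+12 = 90
p=4,j=4: c = 90+16 = 106
p=4,j=5: c = 106+20 = 126
p=5,j=2: c = 126+10 = 136
p=5,j=3: c = 136+15 = 151
p=5,j=4: c = 151+20 = 171
p=5,j=5: c = 171+25 = 196
p=6,j=2: c = 196+12 = 208
p=6,j=3: c = 208+18 = 226
p=6,j=4: c = 226+24 = 250
p=6,j=5: c = 250+30 = 280

280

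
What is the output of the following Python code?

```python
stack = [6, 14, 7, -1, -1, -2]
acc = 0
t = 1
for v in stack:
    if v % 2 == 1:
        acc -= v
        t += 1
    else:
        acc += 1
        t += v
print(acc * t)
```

-44

v=6: not odd, acc = 0+1 = 1; t=7
v=14: not odd, acc = 1+1 = 2; t=21
v=7: odd, acc = 2-7 = -5; t=22
v=-1: odd, acc = (-5)-(-1) = -4; t=23
v=-1: odd, acc = (-4)-(-1) = -3; t=24
v=-2: not odd, acc = (-3)+1 = -2; t=22
acc*t = (-2)*22 = -44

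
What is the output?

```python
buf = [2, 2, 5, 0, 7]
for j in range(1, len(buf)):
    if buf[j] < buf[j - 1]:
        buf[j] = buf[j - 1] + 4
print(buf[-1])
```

13

j=1: 2>=2, unchanged → [2, 2, 5, 0, 7]
j=2: 5>=2, unchanged → [2, 2, 5, 0, 7]
j=3: 0<5, buf[3] = 5+4 = 9 → [2, 2, 5, 9, 7]
j=4: 7<9, buf[4] = 9+4 = 13 → [2, 2, 5, 9, 13]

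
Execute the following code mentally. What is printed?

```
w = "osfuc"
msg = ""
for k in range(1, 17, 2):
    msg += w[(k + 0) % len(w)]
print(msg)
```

k=1: add w[1]='s' → 's'
k=3: add w[3]='u' → 'su'
k=5: add w[0]='o' → 'suo'
k=7: add w[2]='f' → 'suof'
k=9: add w[4]='c' → 'suofc'
k=11: add w[1]='s' → 'suofcs'
k=13: add w[3]='u' → 'suofcsu'
k=15: add w[0]='o' → 'suofcsuo'

suofcsuo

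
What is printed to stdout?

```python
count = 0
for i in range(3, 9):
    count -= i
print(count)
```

i=3: count = 0-3 = -3
i=4: count = (-3)-4 = -7
i=5: count = (-7)-5 = -12
i=6: count = (-12)-6 = -18
i=7: count = (-18)-7 = -25
i=8: count = (-25)-8 = -33

-33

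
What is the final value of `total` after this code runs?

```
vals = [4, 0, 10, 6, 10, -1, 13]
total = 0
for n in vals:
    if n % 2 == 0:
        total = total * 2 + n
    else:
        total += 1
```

n=4: even, total = 0*2+4 = 4
n=0: even, total = 4*2+0 = 8
n=10: even, total = 8*2+10 = 26
n=6: even, total = 26*2+6 = 58
n=10: even, total = 58*2+10 = 126
n=-1: not even, total = 126+1 = 127
n=13: not even, total = 127+1 = 128

128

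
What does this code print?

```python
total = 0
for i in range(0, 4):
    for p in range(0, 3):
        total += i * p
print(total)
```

18

i=0,p=0: total = 0+0 = 0
i=0,p=1: total = 0+0 = 0
i=0,p=2: total = 0+0 = 0
i=1,p=0: total = 0+0 = 0
i=1,p=1: total = 0+1 = 1
i=1,p=2: total = 1+2 = 3
i=2,p=0: total = 3+0 = 3
i=2,p=1: total = 3+2 = 5
i=2,p=2: total = 5+4 = 9
i=3,p=0: total = 9+0 = 9
i=3,p=1: total = 9+3 = 12
i=3,p=2: total = 12+6 = 18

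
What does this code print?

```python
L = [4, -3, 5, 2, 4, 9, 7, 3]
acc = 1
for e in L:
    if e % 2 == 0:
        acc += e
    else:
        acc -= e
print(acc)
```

-10

e=4: even, acc = 1+4 = 5
e=-3: not even, acc = 5-(-3) = 8
e=5: not even, acc = 8-5 = 3
e=2: even, acc = 3+2 = 5
e=4: even, acc = 5+4 = 9
e=9: not even, acc = 9-9 = 0
e=7: not even, acc = 0-7 = -7
e=3: not even, acc = (-7)-3 = -10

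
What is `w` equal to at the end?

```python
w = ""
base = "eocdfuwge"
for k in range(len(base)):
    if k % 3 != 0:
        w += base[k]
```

k=0: skip
k=1: add 'o' → 'o'
k=2: add 'c' → 'oc'
k=3: skip
k=4: add 'f' → 'ocf'
k=5: add 'u' → 'ocfu'
k=6: skip
k=7: add 'g' → 'ocfug'
k=8: add 'e' → 'ocfuge'

'ocfuge'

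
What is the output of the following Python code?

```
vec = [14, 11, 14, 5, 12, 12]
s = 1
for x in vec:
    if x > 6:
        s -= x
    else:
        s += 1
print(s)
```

x=14: >6, s = 1-14 = -13
x=11: >6, s = (-13)-11 = -24
x=14: >6, s = (-24)-14 = -38
x=5: not >6, s = (-38)+1 = -37
x=12: >6, s = (-37)-12 = -49
x=12: >6, s = (-49)-12 = -61

-61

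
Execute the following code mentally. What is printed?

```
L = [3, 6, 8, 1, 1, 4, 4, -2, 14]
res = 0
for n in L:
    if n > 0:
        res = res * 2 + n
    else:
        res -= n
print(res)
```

n=3: >0, res = 0*2+3 = 3
n=6: >0, res = 3*2+6 = 12
n=8: >0, res = 12*2+8 = 32
n=1: >0, res = 32*2+1 = 65
n=1: >0, res = 65*2+1 = 131
n=4: >0, res = 131*2+4 = 266
n=4: >0, res = 266*2+4 = 536
n=-2: not >0, res = 536-(-2) = 538
n=14: >0, res = 538*2+14 = 1090

1090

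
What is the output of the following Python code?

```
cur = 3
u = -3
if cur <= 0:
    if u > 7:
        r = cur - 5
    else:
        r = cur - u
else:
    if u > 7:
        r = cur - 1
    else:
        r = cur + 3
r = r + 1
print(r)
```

7

cur=3, u=-3
cur <= 0 is False; u > 7 is False
→ r = cur + 3 = 6
r = 6+1 = 7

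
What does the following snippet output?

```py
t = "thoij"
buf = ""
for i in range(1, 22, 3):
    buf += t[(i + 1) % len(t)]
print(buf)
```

i=1: add t[2]='o' → 'o'
i=4: add t[0]='t' → 'ot'
i=7: add t[3]='i' → 'oti'
i=10: add t[1]='h' → 'otih'
i=13: add t[4]='j' → 'otihj'
i=16: add t[2]='o' → 'otihjo'
i=19: add t[0]='t' → 'otihjot'

otihjot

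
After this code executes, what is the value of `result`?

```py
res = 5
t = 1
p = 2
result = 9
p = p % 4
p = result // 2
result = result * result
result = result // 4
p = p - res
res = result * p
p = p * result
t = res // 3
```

p = 2%4 = 2
p = 9//2 = 4
result = 9*9 = 81
result = 81//4 = 20
p = 4-5 = -1
res = 20*(-1) = -20
p = (-1)*20 = -20
t = (-20)//3 = -7

20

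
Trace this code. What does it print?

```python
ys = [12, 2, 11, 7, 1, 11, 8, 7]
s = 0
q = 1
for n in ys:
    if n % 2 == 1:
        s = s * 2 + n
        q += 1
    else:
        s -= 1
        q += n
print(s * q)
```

n=12: not odd, s = 0-1 = -1; q=13
n=2: not odd, s = (-1)-1 = -2; q=15
n=11: odd, s = (-2)*2+11 = 7; q=16
n=7: odd, s = 7*2+7 = 21; q=17
n=1: odd, s = 21*2+1 = 43; q=18
n=11: odd, s = 43*2+11 = 97; q=19
n=8: not odd, s = 97-1 = 96; q=27
n=7: odd, s = 96*2+7 = 199; q=28
s*q = 199*28 = 5572

5572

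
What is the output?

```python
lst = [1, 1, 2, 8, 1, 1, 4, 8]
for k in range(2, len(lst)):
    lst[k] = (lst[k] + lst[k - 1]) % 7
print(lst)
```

[1, 1, 3, 4, 5, 6, 3, 4]

k=2: lst[2] = (2+1)%7 = 3 → [1, 1, 3, 8, 1, 1, 4, 8]
k=3: lst[3] = (8+3)%7 = 4 → [1, 1, 3, 4, 1, 1, 4, 8]
k=4: lst[4] = (1+4)%7 = 5 → [1, 1, 3, 4, 5, 1, 4, 8]
k=5: lst[5] = (1+5)%7 = 6 → [1, 1, 3, 4, 5, 6, 4, 8]
k=6: lst[6] = (4+6)%7 = 3 → [1, 1, 3, 4, 5, 6, 3, 8]
k=7: lst[7] = (8+3)%7 = 4 → [1, 1, 3, 4, 5, 6, 3, 4]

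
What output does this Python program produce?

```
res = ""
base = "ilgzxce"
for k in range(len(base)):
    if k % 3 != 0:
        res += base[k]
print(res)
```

k=0: skip
k=1: add 'l' → 'l'
k=2: add 'g' → 'lg'
k=3: skip
k=4: add 'x' → 'lgx'
k=5: add 'c' → 'lgxc'
k=6: skip

lgxc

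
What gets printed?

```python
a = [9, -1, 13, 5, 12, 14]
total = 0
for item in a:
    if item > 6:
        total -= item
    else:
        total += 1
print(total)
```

-46

item=9: >6, total = 0-9 = -9
item=-1: not >6, total = (-9)+1 = -8
item=13: >6, total = (-8)-13 = -21
item=5: not >6, total = (-21)+1 = -20
item=12: >6, total = (-20)-12 = -32
item=14: >6, total = (-32)-14 = -46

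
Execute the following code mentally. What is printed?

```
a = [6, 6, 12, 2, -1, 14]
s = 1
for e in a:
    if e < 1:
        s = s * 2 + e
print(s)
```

e=6: not <1
e=6: not <1
e=12: not <1
e=2: not <1
e=-1: <1, s = 1*2+(-1) = 1
e=14: not <1

1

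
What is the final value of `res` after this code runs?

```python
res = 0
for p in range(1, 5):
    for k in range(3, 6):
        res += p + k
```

78

p=1,k=3: res = 0+4 = 4
p=1,k=4: res = 4+5 = 9
p=1,k=5: res = 9+6 = 15
p=2,k=3: res = 15+5 = 20
p=2,k=4: res = 20+6 = 26
p=2,k=5: res = 26+7 = 33
p=3,k=3: res = 33+6 = 39
p=3,k=4: res = 39+7 = 46
p=3,k=5: res = 46+8 = 54
p=4,k=3: res = 54+7 = 61
p=4,k=4: res = 61+8 = 69
p=4,k=5: res = 69+9 = 78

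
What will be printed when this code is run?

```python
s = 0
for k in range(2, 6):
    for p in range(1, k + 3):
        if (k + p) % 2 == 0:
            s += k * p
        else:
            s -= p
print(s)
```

136

k=2,p=1: odd sum, s = 0-1 = -1
k=2,p=2: even sum, s = (-1)+4 = 3
k=2,p=3: odd sum, s = 3-3 = 0
k=2,p=4: even sum, s = 0+8 = 8
k=3,p=1: even sum, s = 8+3 = 11
k=3,p=2: odd sum, s = 11-2 = 9
k=3,p=3: even sum, s = 9+9 = 18
k=3,p=4: odd sum, s = 18-4 = 14
k=3,p=5: even sum, s = 14+15 = 29
k=4,p=1: odd sum, s = 29-1 = 28
k=4,p=2: even sum, s = 28+8 = 36
k=4,p=3: odd sum, s = 36-3 = 33
k=4,p=4: even sum, s = 33+16 = 49
k=4,p=5: odd sum, s = 49-5 = 44
k=4,p=6: even sum, s = 44+24 = 68
k=5,p=1: even sum, s = 68+5 = 73
k=5,p=2: odd sum, s = 73-2 = 71
k=5,p=3: even sum, s = 71+15 = 86
k=5,p=4: odd sum, s = 86-4 = 82
k=5,p=5: even sum, s = 82+25 = 107
k=5,p=6: odd sum, s = 107-6 = 101
k=5,p=7: even sum, s = 101+35 = 136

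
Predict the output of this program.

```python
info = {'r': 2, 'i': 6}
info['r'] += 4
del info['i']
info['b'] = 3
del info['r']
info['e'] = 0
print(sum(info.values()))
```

3

info['r'] = 2+4 = 6 → {'r': 6, 'i': 6}
del 'i' → {'r': 6}
info['b'] = 3 → {'r': 6, 'b': 3}
del 'r' → {'b': 3}
info['e'] = 0 → {'b': 3, 'e': 0}
sum of values = 3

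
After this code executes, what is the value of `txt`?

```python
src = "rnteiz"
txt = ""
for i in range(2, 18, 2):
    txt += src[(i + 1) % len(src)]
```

'ezneznez'

i=2: add src[3]='e' → 'e'
i=4: add src[5]='z' → 'ez'
i=6: add src[1]='n' → 'ezn'
i=8: add src[3]='e' → 'ezne'
i=10: add src[5]='z' → 'eznez'
i=12: add src[1]='n' → 'eznezn'
i=14: add src[3]='e' → 'eznezne'
i=16: add src[5]='z' → 'ezneznez'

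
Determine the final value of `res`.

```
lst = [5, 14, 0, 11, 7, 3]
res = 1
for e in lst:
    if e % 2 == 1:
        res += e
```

27

e=5: odd, res = 1+5 = 6
e=14: not odd
e=0: not odd
e=11: odd, res = 6+11 = 17
e=7: odd, res = 17+7 = 24
e=3: odd, res = 24+3 = 27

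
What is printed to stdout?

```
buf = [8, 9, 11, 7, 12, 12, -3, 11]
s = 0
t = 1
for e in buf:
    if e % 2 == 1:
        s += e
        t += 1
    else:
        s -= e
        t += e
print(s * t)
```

114

e=8: not odd, s = 0-8 = -8; t=9
e=9: odd, s = (-8)+9 = 1; t=10
e=11: odd, s = 1+11 = 12; t=11
e=7: odd, s = 12+7 = 19; t=12
e=12: not odd, s = 19-12 = 7; t=24
e=12: not odd, s = 7-12 = -5; t=36
e=-3: odd, s = (-5)+(-3) = -8; t=37
e=11: odd, s = (-8)+11 = 3; t=38
s*t = 3*38 = 114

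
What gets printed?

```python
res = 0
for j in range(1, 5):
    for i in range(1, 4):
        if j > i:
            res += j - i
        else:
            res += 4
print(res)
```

j=1,i=1: not 1>1, res = 0+4 = 4
j=1,i=2: not 1>2, res = 4+4 = 8
j=1,i=3: not 1>3, res = 8+4 = 12
j=2,i=1: 2>1, res = 12+1 = 13
j=2,i=2: not 2>2, res = 13+4 = 17
j=2,i=3: not 2>3, res = 17+4 = 21
j=3,i=1: 3>1, res = 21+2 = 23
j=3,i=2: 3>2, res = 23+1 = 24
j=3,i=3: not 3>3, res = 24+4 = 28
j=4,i=1: 4>1, res = 28+3 = 31
j=4,i=2: 4>2, res = 31+2 = 33
j=4,i=3: 4>3, res = 33+1 = 34

34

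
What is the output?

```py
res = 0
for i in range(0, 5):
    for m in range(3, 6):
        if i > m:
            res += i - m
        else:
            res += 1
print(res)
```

15

i=0,m=3: not 0>3, res = 0+1 = 1
i=0,m=4: not 0>4, res = 1+1 = 2
i=0,m=5: not 0>5, res = 2+1 = 3
i=1,m=3: not 1>3, res = 3+1 = 4
i=1,m=4: not 1>4, res = 4+1 = 5
i=1,m=5: not 1>5, res = 5+1 = 6
i=2,m=3: not 2>3, res = 6+1 = 7
i=2,m=4: not 2>4, res = 7+1 = 8
i=2,m=5: not 2>5, res = 8+1 = 9
i=3,m=3: not 3>3, res = 9+1 = 10
i=3,m=4: not 3>4, res = 10+1 = 11
i=3,m=5: not 3>5, res = 11+1 = 12
i=4,m=3: 4>3, res = 12+1 = 13
i=4,m=4: not 4>4, res = 13+1 = 14
i=4,m=5: not 4>5, res = 14+1 = 15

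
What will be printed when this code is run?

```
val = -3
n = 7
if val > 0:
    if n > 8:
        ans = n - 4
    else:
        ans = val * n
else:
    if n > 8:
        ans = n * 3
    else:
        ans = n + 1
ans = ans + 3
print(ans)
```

val=-3, n=7
val > 0 is False; n > 8 is False
→ ans = n + 1 = 8
ans = 8+3 = 11

11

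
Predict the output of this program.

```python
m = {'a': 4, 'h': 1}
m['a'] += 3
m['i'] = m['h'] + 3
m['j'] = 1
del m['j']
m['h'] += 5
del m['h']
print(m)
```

m['a'] = 4+3 = 7 → {'a': 7, 'h': 1}
m['i'] = m['h']+3 = 4 → {'a': 7, 'h': 1, 'i': 4}
m['j'] = 1 → {'a': 7, 'h': 1, 'i': 4, 'j': 1}
del 'j' → {'a': 7, 'h': 1, 'i': 4}
m['h'] = 1+5 = 6 → {'a': 7, 'h': 6, 'i': 4}
del 'h' → {'a': 7, 'i': 4}

{'a': 7, 'i': 4}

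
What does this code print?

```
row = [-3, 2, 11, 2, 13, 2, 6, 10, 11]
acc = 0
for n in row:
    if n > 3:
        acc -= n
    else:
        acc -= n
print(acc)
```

-54

n=-3: not >3, acc = 0-(-3) = 3
n=2: not >3, acc = 3-2 = 1
n=11: >3, acc = 1-11 = -10
n=2: not >3, acc = (-10)-2 = -12
n=13: >3, acc = (-12)-13 = -25
n=2: not >3, acc = (-25)-2 = -27
n=6: >3, acc = (-27)-6 = -33
n=10: >3, acc = (-33)-10 = -43
n=11: >3, acc = (-43)-11 = -54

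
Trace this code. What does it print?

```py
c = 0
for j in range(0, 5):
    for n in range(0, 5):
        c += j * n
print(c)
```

100

j=0,n=0: c = 0+0 = 0
j=0,n=1: c = 0+0 = 0
j=0,n=2: c = 0+0 = 0
j=0,n=3: c = 0+0 = 0
j=0,n=4: c = 0+0 = 0
j=1,n=0: c = 0+0 = 0
j=1,n=1: c = 0+1 = 1
j=1,n=2: c = 1+2 = 3
j=1,n=3: c = 3+3 = 6
j=1,n=4: c = 6+4 = 10
j=2,n=0: c = 10+0 = 10
j=2,n=1: c = 10+2 = 12
j=2,n=2: c = 12+4 = 16
j=2,n=3: c = 16+6 = 22
j=2,n=4: c = 22+8 = 30
j=3,n=0: c = 30+0 = 30
j=3,n=1: c = 30+3 = 33
j=3,n=2: c = 33+6 = 39
j=3,n=3: c = 39+9 = 48
j=3,n=4: c = 48+12 = 60
j=4,n=0: c = 60+0 = 60
j=4,n=1: c = 60+4 = 64
j=4,n=2: c = 64+8 = 72
j=4,n=3: c = 72+12 = 84
j=4,n=4: c = 84+16 = 100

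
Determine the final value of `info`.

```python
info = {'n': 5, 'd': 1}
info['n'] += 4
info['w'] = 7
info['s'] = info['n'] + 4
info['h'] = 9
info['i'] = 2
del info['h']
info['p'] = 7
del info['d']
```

info['n'] = 5+4 = 9 → {'n': 9, 'd': 1}
info['w'] = 7 → {'n': 9, 'd': 1, 'w': 7}
info['s'] = info['n']+4 = 13 → {'n': 9, 'd': 1, 'w': 7, 's': 13}
info['h'] = 9 → {'n': 9, 'd': 1, 'w': 7, 's': 13, 'h': 9}
info['i'] = 2 → {'n': 9, 'd': 1, 'w': 7, 's': 13, 'h': 9, 'i': 2}
del 'h' → {'n': 9, 'd': 1, 'w': 7, 's': 13, 'i': 2}
info['p'] = 7 → {'n': 9, 'd': 1, 'w': 7, 's': 13, 'i': 2, 'p': 7}
del 'd' → {'n': 9, 'w': 7, 's': 13, 'i': 2, 'p': 7}

{'n': 9, 'w': 7, 's': 13, 'i': 2, 'p': 7}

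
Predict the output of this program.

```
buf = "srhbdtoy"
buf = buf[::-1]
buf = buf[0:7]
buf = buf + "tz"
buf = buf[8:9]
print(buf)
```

reverse → 'yotdbhrs'
slice [0:7] → 'yotdbhr'
+ 'tz' → 'yotdbhrtz'
slice [8:9] → 'z'

z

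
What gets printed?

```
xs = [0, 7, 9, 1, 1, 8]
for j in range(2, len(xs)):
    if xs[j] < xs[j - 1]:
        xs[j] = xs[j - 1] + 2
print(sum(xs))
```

55

j=2: 9>=7, unchanged → [0, 7, 9, 1, 1, 8]
j=3: 1<9, xs[3] = 9+2 = 11 → [0, 7, 9, 11, 1, 8]
j=4: 1<11, xs[4] = 11+2 = 13 → [0, 7, 9, 11, 13, 8]
j=5: 8<13, xs[5] = 13+2 = 15 → [0, 7, 9, 11, 13, 15]
sum = 55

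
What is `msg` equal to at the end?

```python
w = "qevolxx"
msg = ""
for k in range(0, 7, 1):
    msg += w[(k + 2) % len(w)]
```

'volxxqe'

k=0: add w[2]='v' → 'v'
k=1: add w[3]='o' → 'vo'
k=2: add w[4]='l' → 'vol'
k=3: add w[5]='x' → 'volx'
k=4: add w[6]='x' → 'volxx'
k=5: add w[0]='q' → 'volxxq'
k=6: add w[1]='e' → 'volxxqe'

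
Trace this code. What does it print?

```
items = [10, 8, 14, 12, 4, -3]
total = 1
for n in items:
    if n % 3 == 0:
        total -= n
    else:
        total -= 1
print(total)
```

-12

n=10: not %3==0, total = 1-1 = 0
n=8: not %3==0, total = 0-1 = -1
n=14: not %3==0, total = (-1)-1 = -2
n=12: %3==0, total = (-2)-12 = -14
n=4: not %3==0, total = (-14)-1 = -15
n=-3: %3==0, total = (-15)-(-3) = -12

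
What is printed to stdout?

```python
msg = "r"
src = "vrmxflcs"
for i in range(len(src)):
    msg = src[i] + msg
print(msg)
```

sclfxmrvr

i=0: prepend 'v' → 'vr'
i=1: prepend 'r' → 'rvr'
i=2: prepend 'm' → 'mrvr'
i=3: prepend 'x' → 'xmrvr'
i=4: prepend 'f' → 'fxmrvr'
i=5: prepend 'l' → 'lfxmrvr'
i=6: prepend 'c' → 'clfxmrvr'
i=7: prepend 's' → 'sclfxmrvr'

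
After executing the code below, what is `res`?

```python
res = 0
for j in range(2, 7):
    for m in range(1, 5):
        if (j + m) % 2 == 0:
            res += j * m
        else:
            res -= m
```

j=2,m=1: odd sum, res = 0-1 = -1
j=2,m=2: even sum, res = (-1)+4 = 3
j=2,m=3: odd sum, res = 3-3 = 0
j=2,m=4: even sum, res = 0+8 = 8
j=3,m=1: even sum, res = 8+3 = 11
j=3,m=2: odd sum, res = 11-2 = 9
j=3,m=3: even sum, res = 9+9 = 18
j=3,m=4: odd sum, res = 18-4 = 14
j=4,m=1: odd sum, res = 14-1 = 13
j=4,m=2: even sum, res = 13+8 = 21
j=4,m=3: odd sum, res = 21-3 = 18
j=4,m=4: even sum, res = 18+16 = 34
j=5,m=1: even sum, res = 34+5 = 39
j=5,m=2: odd sum, res = 39-2 = 37
j=5,m=3: even sum, res = 37+15 = 52
j=5,m=4: odd sum, res = 52-4 = 48
j=6,m=1: odd sum, res = 48-1 = 47
j=6,m=2: even sum, res = 47+12 = 59
j=6,m=3: odd sum, res = 59-3 = 56
j=6,m=4: even sum, res = 56+24 = 80

80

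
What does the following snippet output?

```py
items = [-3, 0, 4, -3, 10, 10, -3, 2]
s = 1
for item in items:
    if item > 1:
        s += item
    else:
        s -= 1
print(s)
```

item=-3: not >1, s = 1-1 = 0
item=0: not >1, s = 0-1 = -1
item=4: >1, s = (-1)+4 = 3
item=-3: not >1, s = 3-1 = 2
item=10: >1, s = 2+10 = 12
item=10: >1, s = 12+10 = 22
item=-3: not >1, s = 22-1 = 21
item=2: >1, s = 21+2 = 23

23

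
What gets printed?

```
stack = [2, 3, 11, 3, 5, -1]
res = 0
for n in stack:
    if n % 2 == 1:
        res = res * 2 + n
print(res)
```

157

n=2: not odd
n=3: odd, res = 0*2+3 = 3
n=11: odd, res = 3*2+11 = 17
n=3: odd, res = 17*2+3 = 37
n=5: odd, res = 37*2+5 = 79
n=-1: odd, res = 79*2+(-1) = 157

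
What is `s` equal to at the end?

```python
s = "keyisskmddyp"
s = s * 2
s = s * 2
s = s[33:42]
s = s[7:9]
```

repeat ×2 → 'keyisskmddypkeyisskmddyp'
repeat ×2 → 'keyisskmddypkeyisskmddypkeyisskmddypkeyisskmddyp'
slice [33:42] → 'dypkeyiss'
slice [7:9] → 'ss'

'ss'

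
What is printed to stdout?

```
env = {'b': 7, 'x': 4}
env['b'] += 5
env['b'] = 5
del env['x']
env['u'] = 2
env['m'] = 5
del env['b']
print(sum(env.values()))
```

7

env['b'] = 7+5 = 12 → {'b': 12, 'x': 4}
env['b'] = 5 → {'b': 5, 'x': 4}
del 'x' → {'b': 5}
env['u'] = 2 → {'b': 5, 'u': 2}
env['m'] = 5 → {'b': 5, 'u': 2, 'm': 5}
del 'b' → {'u': 2, 'm': 5}
sum of values = 7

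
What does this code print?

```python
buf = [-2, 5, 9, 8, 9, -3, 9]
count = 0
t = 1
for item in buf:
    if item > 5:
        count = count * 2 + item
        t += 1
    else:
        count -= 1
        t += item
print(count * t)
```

item=-2: not >5, count = 0-1 = -1; t=-1
item=5: not >5, count = (-1)-1 = -2; t=4
item=9: >5, count = (-2)*2+9 = 5; t=5
item=8: >5, count = 5*2+8 = 18; t=6
item=9: >5, count = 18*2+9 = 45; t=7
item=-3: not >5, count = 45-1 = 44; t=4
item=9: >5, count = 44*2+9 = 97; t=5
count*t = 97*5 = 485

485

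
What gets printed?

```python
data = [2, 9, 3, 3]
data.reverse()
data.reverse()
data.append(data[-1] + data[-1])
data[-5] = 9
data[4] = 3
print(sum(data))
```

27

reverse → [3, 3, 9, 2]
reverse → [2, 9, 3, 3]
append data[-1]+data[-1] = 3+3 = 6 → [2, 9, 3, 3, 6]
data[-5] = 9 → [9, 9, 3, 3, 6]
data[4] = 3 → [9, 9, 3, 3, 3]
sum = 27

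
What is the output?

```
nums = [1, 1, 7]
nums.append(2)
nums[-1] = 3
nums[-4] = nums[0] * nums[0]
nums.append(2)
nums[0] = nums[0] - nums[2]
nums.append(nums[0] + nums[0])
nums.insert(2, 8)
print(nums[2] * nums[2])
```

append 2 → [1, 1, 7, 2]
nums[-1] = 3 → [1, 1, 7, 3]
nums[-4] = nums[0]*nums[0] = 1*1 = 1 → [1, 1, 7, 3]
append 2 → [1, 1, 7, 3, 2]
nums[0] = nums[0]-nums[2] = 1-7 = -6 → [-6, 1, 7, 3, 2]
append nums[0]+nums[0] = (-6)+(-6) = -12 → [-6, 1, 7, 3, 2, -12]
insert 8 at 2 → [-6, 1, 8, 7, 3, 2, -12]
nums[2]*nums[2] = 8*8 = 64

64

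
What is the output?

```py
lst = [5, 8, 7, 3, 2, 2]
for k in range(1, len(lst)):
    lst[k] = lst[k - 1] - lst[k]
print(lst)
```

k=1: lst[1] = 5-8 = -3 → [5, -3, 7, 3, 2, 2]
k=2: lst[2] = (-3)-7 = -10 → [5, -3, -10, 3, 2, 2]
k=3: lst[3] = (-10)-3 = -13 → [5, -3, -10, -13, 2, 2]
k=4: lst[4] = (-13)-2 = -15 → [5, -3, -10, -13, -15, 2]
k=5: lst[5] = (-15)-2 = -17 → [5, -3, -10, -13, -15, -17]

[5, -3, -10, -13, -15, -17]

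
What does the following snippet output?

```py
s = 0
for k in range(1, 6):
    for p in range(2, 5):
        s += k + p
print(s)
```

k=1,p=2: s = 0+3 = 3
k=1,p=3: s = 3+4 = 7
k=1,p=4: s = 7+5 = 12
k=2,p=2: s = 12+4 = 16
k=2,p=3: s = 16+5 = 21
k=2,p=4: s = 21+6 = 27
k=3,p=2: s = 27+5 = 32
k=3,p=3: s = 32+6 = 38
k=3,p=4: s = 38+7 = 45
k=4,p=2: s = 45+6 = 51
k=4,p=3: s = 51+7 = 58
k=4,p=4: s = 58+8 = 66
k=5,p=2: s = 66+7 = 73
k=5,p=3: s = 73+8 = 81
k=5,p=4: s = 81+9 = 90

90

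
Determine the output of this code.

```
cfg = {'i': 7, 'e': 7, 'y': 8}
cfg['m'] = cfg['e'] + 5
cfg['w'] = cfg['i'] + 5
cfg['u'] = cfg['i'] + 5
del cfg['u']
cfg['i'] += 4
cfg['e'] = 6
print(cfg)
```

cfg['m'] = cfg['e']+5 = 12 → {'i': 7, 'e': 7, 'y': 8, 'm': 12}
cfg['w'] = cfg['i']+5 = 12 → {'i': 7, 'e': 7, 'y': 8, 'm': 12, 'w': 12}
cfg['u'] = cfg['i']+5 = 12 → {'i': 7, 'e': 7, 'y': 8, 'm': 12, 'w': 12, 'u': 12}
del 'u' → {'i': 7, 'e': 7, 'y': 8, 'm': 12, 'w': 12}
cfg['i'] = 7+4 = 11 → {'i': 11, 'e': 7, 'y': 8, 'm': 12, 'w': 12}
cfg['e'] = 6 → {'i': 11, 'e': 6, 'y': 8, 'm': 12, 'w': 12}

{'i': 11, 'e': 6, 'y': 8, 'm': 12, 'w': 12}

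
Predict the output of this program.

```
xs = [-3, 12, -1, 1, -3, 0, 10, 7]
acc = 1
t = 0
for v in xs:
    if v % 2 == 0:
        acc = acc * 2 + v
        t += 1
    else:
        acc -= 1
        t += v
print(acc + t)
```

49

v=-3: not even, acc = 1-1 = 0; t=-3
v=12: even, acc = 0*2+12 = 12; t=-2
v=-1: not even, acc = 12-1 = 11; t=-3
v=1: not even, acc = 11-1 = 10; t=-2
v=-3: not even, acc = 10-1 = 9; t=-5
v=0: even, acc = 9*2+0 = 18; t=-4
v=10: even, acc = 18*2+10 = 46; t=-3
v=7: not even, acc = 46-1 = 45; t=4
acc+t = 45+4 = 49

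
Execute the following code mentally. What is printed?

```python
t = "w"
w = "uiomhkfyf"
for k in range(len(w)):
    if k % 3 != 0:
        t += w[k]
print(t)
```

k=0: skip
k=1: add 'i' → 'wi'
k=2: add 'o' → 'wio'
k=3: skip
k=4: add 'h' → 'wioh'
k=5: add 'k' → 'wiohk'
k=6: skip
k=7: add 'y' → 'wiohky'
k=8: add 'f' → 'wiohkyf'

wiohkyf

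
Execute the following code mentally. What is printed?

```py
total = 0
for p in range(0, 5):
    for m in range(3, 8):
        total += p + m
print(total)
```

175

p=0,m=3: total = 0+3 = 3
p=0,m=4: total = 3+4 = 7
p=0,m=5: total = 7+5 = 12
p=0,m=6: total = 12+6 = 18
p=0,m=7: total = 18+7 = 25
p=1,m=3: total = 25+4 = 29
p=1,m=4: total = 29+5 = 34
p=1,m=5: total = 34+6 = 40
p=1,m=6: total = 40+7 = 47
p=1,m=7: total = 47+8 = 55
p=2,m=3: total = 55+5 = 60
p=2,m=4: total = 60+6 = 66
p=2,m=5: total = 66+7 = 73
p=2,m=6: total = 73+8 = 81
p=2,m=7: total = 81+9 = 90
p=3,m=3: total = 90+6 = 96
p=3,m=4: total = 96+7 = 103
p=3,m=5: total = 103+8 = 111
p=3,m=6: total = 111+9 = 120
p=3,m=7: total = 120+10 = 130
p=4,m=3: total = 130+7 = 137
p=4,m=4: total = 137+8 = 145
p=4,m=5: total = 145+9 = 154
p=4,m=6: total = 154+10 = 164
p=4,m=7: total = 164+11 = 175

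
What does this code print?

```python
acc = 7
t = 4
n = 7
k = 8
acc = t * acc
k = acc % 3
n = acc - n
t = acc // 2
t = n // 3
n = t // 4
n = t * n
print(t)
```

acc = 4*7 = 28
k = 28%3 = 1
n = 28-7 = 21
t = 28//2 = 14
t = 21//3 = 7
n = 7//4 = 1
n = 7*1 = 7

7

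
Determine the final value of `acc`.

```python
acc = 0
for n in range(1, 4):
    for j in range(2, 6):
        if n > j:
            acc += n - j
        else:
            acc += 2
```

n=1,j=2: not 1>2, acc = 0+2 = 2
n=1,j=3: not 1>3, acc = 2+2 = 4
n=1,j=4: not 1>4, acc = 4+2 = 6
n=1,j=5: not 1>5, acc = 6+2 = 8
n=2,j=2: not 2>2, acc = 8+2 = 10
n=2,j=3: not 2>3, acc = 10+2 = 12
n=2,j=4: not 2>4, acc = 12+2 = 14
n=2,j=5: not 2>5, acc = 14+2 = 16
n=3,j=2: 3>2, acc = 16+1 = 17
n=3,j=3: not 3>3, acc = 17+2 = 19
n=3,j=4: not 3>4, acc = 19+2 = 21
n=3,j=5: not 3>5, acc = 21+2 = 23

23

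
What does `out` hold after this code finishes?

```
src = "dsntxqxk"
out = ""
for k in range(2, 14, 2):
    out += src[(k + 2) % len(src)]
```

'xxdnxx'

k=2: add src[4]='x' → 'x'
k=4: add src[6]='x' → 'xx'
k=6: add src[0]='d' → 'xxd'
k=8: add src[2]='n' → 'xxdn'
k=10: add src[4]='x' → 'xxdnx'
k=12: add src[6]='x' → 'xxdnxx'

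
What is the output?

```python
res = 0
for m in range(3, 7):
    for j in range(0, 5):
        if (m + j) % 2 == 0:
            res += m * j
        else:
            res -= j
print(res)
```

72

m=3,j=0: odd sum, res = 0-0 = 0
m=3,j=1: even sum, res = 0+3 = 3
m=3,j=2: odd sum, res = 3-2 = 1
m=3,j=3: even sum, res = 1+9 = 10
m=3,j=4: odd sum, res = 10-4 = 6
m=4,j=0: even sum, res = 6+0 = 6
m=4,j=1: odd sum, res = 6-1 = 5
m=4,j=2: even sum, res = 5+8 = 13
m=4,j=3: odd sum, res = 13-3 = 10
m=4,j=4: even sum, res = 10+16 = 26
m=5,j=0: odd sum, res = 26-0 = 26
m=5,j=1: even sum, res = 26+5 = 31
m=5,j=2: odd sum, res = 31-2 = 29
m=5,j=3: even sum, res = 29+15 = 44
m=5,j=4: odd sum, res = 44-4 = 40
m=6,j=0: even sum, res = 40+0 = 40
m=6,j=1: odd sum, res = 40-1 = 39
m=6,j=2: even sum, res = 39+12 = 51
m=6,j=3: odd sum, res = 51-3 = 48
m=6,j=4: even sum, res = 48+24 = 72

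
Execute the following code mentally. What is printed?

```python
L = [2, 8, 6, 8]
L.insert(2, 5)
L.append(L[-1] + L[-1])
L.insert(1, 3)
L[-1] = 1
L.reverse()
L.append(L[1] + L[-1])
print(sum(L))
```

insert 5 at 2 → [2, 8, 5, 6, 8]
append L[-1]+L[-1] = 8+8 = 16 → [2, 8, 5, 6, 8, 16]
insert 3 at 1 → [2, 3, 8, 5, 6, 8, 16]
L[-1] = 1 → [2, 3, 8, 5, 6, 8, 1]
reverse → [1, 8, 6, 5, 8, 3, 2]
append L[1]+L[-1] = 8+2 = 10 → [1, 8, 6, 5, 8, 3, 2, 10]
sum = 43

43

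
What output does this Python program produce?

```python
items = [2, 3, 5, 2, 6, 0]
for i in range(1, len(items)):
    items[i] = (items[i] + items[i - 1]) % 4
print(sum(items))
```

9

i=1: items[1] = (3+2)%4 = 1 → [2, 1, 5, 2, 6, 0]
i=2: items[2] = (5+1)%4 = 2 → [2, 1, 2, 2, 6, 0]
i=3: items[3] = (2+2)%4 = 0 → [2, 1, 2, 0, 6, 0]
i=4: items[4] = (6+0)%4 = 2 → [2, 1, 2, 0, 2, 0]
i=5: items[5] = (0+2)%4 = 2 → [2, 1, 2, 0, 2, 2]
sum = 9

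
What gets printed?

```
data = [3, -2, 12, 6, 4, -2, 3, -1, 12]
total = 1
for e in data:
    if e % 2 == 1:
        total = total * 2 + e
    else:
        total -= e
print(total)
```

-59

e=3: odd, total = 1*2+3 = 5
e=-2: not odd, total = 5-(-2) = 7
e=12: not odd, total = 7-12 = -5
e=6: not odd, total = (-5)-6 = -11
e=4: not odd, total = (-11)-4 = -15
e=-2: not odd, total = (-15)-(-2) = -13
e=3: odd, total = (-13)*2+3 = -23
e=-1: odd, total = (-23)*2+(-1) = -47
e=12: not odd, total = (-47)-12 = -59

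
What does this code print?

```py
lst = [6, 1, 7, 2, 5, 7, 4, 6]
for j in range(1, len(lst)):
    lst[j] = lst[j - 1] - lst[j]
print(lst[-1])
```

j=1: lst[1] = 6-1 = 5 → [6, 5, 7, 2, 5, 7, 4, 6]
j=2: lst[2] = 5-7 = -2 → [6, 5, -2, 2, 5, 7, 4, 6]
j=3: lst[3] = (-2)-2 = -4 → [6, 5, -2, -4, 5, 7, 4, 6]
j=4: lst[4] = (-4)-5 = -9 → [6, 5, -2, -4, -9, 7, 4, 6]
j=5: lst[5] = (-9)-7 = -16 → [6, 5, -2, -4, -9, -16, 4, 6]
j=6: lst[6] = (-16)-4 = -20 → [6, 5, -2, -4, -9, -16, -20, 6]
j=7: lst[7] = (-20)-6 = -26 → [6, 5, -2, -4, -9, -16, -20, -26]

-26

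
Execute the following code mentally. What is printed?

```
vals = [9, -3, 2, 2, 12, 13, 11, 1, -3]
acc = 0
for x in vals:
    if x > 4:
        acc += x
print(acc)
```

45

x=9: >4, acc = 0+9 = 9
x=-3: not >4
x=2: not >4
x=2: not >4
x=12: >4, acc = 9+12 = 21
x=13: >4, acc = 21+13 = 34
x=11: >4, acc = 34+11 = 45
x=1: not >4
x=-3: not >4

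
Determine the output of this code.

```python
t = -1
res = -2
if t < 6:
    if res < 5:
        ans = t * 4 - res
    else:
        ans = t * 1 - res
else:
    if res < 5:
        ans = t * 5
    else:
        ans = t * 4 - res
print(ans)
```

t=-1, res=-2
t < 6 is True; res < 5 is True
→ ans = t * 4 - res = -2

-2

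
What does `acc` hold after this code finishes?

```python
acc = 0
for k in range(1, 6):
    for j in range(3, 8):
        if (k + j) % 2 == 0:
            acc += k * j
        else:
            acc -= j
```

k=1,j=3: even sum, acc = 0+3 = 3
k=1,j=4: odd sum, acc = 3-4 = -1
k=1,j=5: even sum, acc = (-1)+5 = 4
k=1,j=6: odd sum, acc = 4-6 = -2
k=1,j=7: even sum, acc = (-2)+7 = 5
k=2,j=3: odd sum, acc = 5-3 = 2
k=2,j=4: even sum, acc = 2+8 = 10
k=2,j=5: odd sum, acc = 10-5 = 5
k=2,j=6: even sum, acc = 5+12 = 17
k=2,j=7: odd sum, acc = 17-7 = 10
k=3,j=3: even sum, acc = 10+9 = 19
k=3,j=4: odd sum, acc = 19-4 = 15
k=3,j=5: even sum, acc = 15+15 = 30
k=3,j=6: odd sum, acc = 30-6 = 24
k=3,j=7: even sum, acc = 24+21 = 45
k=4,j=3: odd sum, acc = 45-3 = 42
k=4,j=4: even sum, acc = 42+16 = 58
k=4,j=5: odd sum, acc = 58-5 = 53
k=4,j=6: even sum, acc = 53+24 = 77
k=4,j=7: odd sum, acc = 77-7 = 70
k=5,j=3: even sum, acc = 70+15 = 85
k=5,j=4: odd sum, acc = 85-4 = 81
k=5,j=5: even sum, acc = 81+25 = 106
k=5,j=6: odd sum, acc = 106-6 = 100
k=5,j=7: even sum, acc = 100+35 = 135

135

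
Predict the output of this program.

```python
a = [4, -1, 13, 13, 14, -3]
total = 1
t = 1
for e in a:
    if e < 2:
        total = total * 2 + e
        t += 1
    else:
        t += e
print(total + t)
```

e=4: not <2; t=5
e=-1: <2, total = 1*2+(-1) = 1; t=6
e=13: not <2; t=19
e=13: not <2; t=32
e=14: not <2; t=46
e=-3: <2, total = 1*2+(-3) = -1; t=47
total+t = (-1)+47 = 46

46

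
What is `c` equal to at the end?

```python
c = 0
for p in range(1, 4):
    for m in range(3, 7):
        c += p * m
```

108

p=1,m=3: c = 0+3 = 3
p=1,m=4: c = 3+4 = 7
p=1,m=5: c = 7+5 = 12
p=1,m=6: c = 12+6 = 18
p=2,m=3: c = 18+6 = 24
p=2,m=4: c = 24+8 = 32
p=2,m=5: c = 32+10 = 42
p=2,m=6: c = 42+12 = 54
p=3,m=3: c = 54+9 = 63
p=3,m=4: c = 63+12 = 75
p=3,m=5: c = 75+15 = 90
p=3,m=6: c = 90+18 = 108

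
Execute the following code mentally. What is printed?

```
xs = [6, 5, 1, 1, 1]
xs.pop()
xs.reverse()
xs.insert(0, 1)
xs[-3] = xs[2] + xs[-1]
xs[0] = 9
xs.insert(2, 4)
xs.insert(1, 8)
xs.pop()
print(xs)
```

[9, 8, 1, 4, 7, 5]

pop() removes 1 → [6, 5, 1, 1]
reverse → [1, 1, 5, 6]
insert 1 at 0 → [1, 1, 1, 5, 6]
xs[-3] = xs[2]+xs[-1] = 1+6 = 7 → [1, 1, 7, 5, 6]
xs[0] = 9 → [9, 1, 7, 5, 6]
insert 4 at 2 → [9, 1, 4, 7, 5, 6]
insert 8 at 1 → [9, 8, 1, 4, 7, 5, 6]
pop() removes 6 → [9, 8, 1, 4, 7, 5]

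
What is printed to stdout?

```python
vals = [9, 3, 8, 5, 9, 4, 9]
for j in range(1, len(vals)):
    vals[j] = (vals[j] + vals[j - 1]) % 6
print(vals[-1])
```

j=1: vals[1] = (3+9)%6 = 0 → [9, 0, 8, 5, 9, 4, 9]
j=2: vals[2] = (8+0)%6 = 2 → [9, 0, 2, 5, 9, 4, 9]
j=3: vals[3] = (5+2)%6 = 1 → [9, 0, 2, 1, 9, 4, 9]
j=4: vals[4] = (9+1)%6 = 4 → [9, 0, 2, 1, 4, 4, 9]
j=5: vals[5] = (4+4)%6 = 2 → [9, 0, 2, 1, 4, 2, 9]
j=6: vals[6] = (9+2)%6 = 5 → [9, 0, 2, 1, 4, 2, 5]

5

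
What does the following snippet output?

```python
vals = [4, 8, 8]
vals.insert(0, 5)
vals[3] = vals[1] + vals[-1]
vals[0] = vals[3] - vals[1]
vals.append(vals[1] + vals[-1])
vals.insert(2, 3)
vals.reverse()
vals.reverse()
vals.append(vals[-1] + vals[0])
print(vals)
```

[8, 4, 3, 8, 12, 16, 24]

insert 5 at 0 → [5, 4, 8, 8]
vals[3] = vals[1]+vals[-1] = 4+8 = 12 → [5, 4, 8, 12]
vals[0] = vals[3]-vals[1] = 12-4 = 8 → [8, 4, 8, 12]
append vals[1]+vals[-1] = 4+12 = 16 → [8, 4, 8, 12, 16]
insert 3 at 2 → [8, 4, 3, 8, 12, 16]
reverse → [16, 12, 8, 3, 4, 8]
reverse → [8, 4, 3, 8, 12, 16]
append vals[-1]+vals[0] = 16+8 = 24 → [8, 4, 3, 8, 12, 16, 24]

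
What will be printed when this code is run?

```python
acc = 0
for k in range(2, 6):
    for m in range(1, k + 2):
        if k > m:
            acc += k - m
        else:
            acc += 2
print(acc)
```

36

k=2,m=1: 2>1, acc = 0+1 = 1
k=2,m=2: not 2>2, acc = 1+2 = 3
k=2,m=3: not 2>3, acc = 3+2 = 5
k=3,m=1: 3>1, acc = 5+2 = 7
k=3,m=2: 3>2, acc = 7+1 = 8
k=3,m=3: not 3>3, acc = 8+2 = 10
k=3,m=4: not 3>4, acc = 10+2 = 12
k=4,m=1: 4>1, acc = 12+3 = 15
k=4,m=2: 4>2, acc = 15+2 = 17
k=4,m=3: 4>3, acc = 17+1 = 18
k=4,m=4: not 4>4, acc = 18+2 = 20
k=4,m=5: not 4>5, acc = 20+2 = 22
k=5,m=1: 5>1, acc = 22+4 = 26
k=5,m=2: 5>2, acc = 26+3 = 29
k=5,m=3: 5>3, acc = 29+2 = 31
k=5,m=4: 5>4, acc = 31+1 = 32
k=5,m=5: not 5>5, acc = 32+2 = 34
k=5,m=6: not 5>6, acc = 34+2 = 36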